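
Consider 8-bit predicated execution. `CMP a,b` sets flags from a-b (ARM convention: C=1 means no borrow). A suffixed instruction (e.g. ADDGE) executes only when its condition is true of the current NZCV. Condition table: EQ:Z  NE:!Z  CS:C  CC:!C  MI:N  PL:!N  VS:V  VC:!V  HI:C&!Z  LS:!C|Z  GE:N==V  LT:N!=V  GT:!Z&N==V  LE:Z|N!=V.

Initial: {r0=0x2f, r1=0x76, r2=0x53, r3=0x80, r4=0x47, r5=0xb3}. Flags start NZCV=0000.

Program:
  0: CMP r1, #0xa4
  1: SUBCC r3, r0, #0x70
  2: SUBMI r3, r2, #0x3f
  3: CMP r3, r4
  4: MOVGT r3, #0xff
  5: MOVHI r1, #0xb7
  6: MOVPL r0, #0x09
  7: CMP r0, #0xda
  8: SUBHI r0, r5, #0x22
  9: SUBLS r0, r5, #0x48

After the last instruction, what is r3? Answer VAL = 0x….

[0] flags=1001 → (cmp)
[1] flags=1001 CC?T → r3=0xbf
[2] flags=1001 MI?T → r3=0x14
[3] flags=1000 → (cmp)
[4] flags=1000 GT?F → skip
[5] flags=1000 HI?F → skip
[6] flags=1000 PL?F → skip
[7] flags=0000 → (cmp)
[8] flags=0000 HI?F → skip
[9] flags=0000 LS?T → r0=0x6b

VAL = 0x14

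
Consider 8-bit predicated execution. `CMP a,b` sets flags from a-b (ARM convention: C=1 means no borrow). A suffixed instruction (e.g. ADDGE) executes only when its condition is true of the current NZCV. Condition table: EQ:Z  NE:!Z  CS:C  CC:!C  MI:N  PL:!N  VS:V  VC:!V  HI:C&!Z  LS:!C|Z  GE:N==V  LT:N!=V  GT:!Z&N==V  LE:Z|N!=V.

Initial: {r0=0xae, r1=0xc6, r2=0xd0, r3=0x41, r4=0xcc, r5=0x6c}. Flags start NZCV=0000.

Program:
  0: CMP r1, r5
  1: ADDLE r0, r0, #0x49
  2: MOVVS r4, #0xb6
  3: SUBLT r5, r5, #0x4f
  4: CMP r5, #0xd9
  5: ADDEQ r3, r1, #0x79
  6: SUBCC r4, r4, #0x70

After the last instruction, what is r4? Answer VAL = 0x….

0: ✓ CMP  NZCV=0011
1: ✓ ADDLE  r0←0xf7
2: ✓ MOVVS  r4←0xb6
3: ✓ SUBLT  r5←0x1d
4: ✓ CMP  NZCV=0000
5: · ADDEQ
6: ✓ SUBCC  r4←0x46

VAL = 0x46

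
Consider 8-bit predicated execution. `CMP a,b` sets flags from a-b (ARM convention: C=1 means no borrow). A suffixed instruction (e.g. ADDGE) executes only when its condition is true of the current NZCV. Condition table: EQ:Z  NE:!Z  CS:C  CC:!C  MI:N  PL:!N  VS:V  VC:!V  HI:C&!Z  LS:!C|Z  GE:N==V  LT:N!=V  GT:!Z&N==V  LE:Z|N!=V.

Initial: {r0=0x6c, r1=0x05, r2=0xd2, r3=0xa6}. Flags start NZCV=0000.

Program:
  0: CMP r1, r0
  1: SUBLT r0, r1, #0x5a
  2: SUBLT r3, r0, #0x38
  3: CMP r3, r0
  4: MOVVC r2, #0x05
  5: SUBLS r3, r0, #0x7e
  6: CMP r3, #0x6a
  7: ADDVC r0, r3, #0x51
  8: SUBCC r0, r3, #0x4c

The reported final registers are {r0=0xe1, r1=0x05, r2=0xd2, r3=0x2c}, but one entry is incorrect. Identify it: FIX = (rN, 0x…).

FIX = (r3, 0x2d)

[0] flags=1000 → (cmp)
[1] flags=1000 LT?T → r0=0xab
[2] flags=1000 LT?T → r3=0x73
[3] flags=1001 → (cmp)
[4] flags=1001 VC?F → skip
[5] flags=1001 LS?T → r3=0x2d
[6] flags=1000 → (cmp)
[7] flags=1000 VC?T → r0=0x7e
[8] flags=1000 CC?T → r0=0xe1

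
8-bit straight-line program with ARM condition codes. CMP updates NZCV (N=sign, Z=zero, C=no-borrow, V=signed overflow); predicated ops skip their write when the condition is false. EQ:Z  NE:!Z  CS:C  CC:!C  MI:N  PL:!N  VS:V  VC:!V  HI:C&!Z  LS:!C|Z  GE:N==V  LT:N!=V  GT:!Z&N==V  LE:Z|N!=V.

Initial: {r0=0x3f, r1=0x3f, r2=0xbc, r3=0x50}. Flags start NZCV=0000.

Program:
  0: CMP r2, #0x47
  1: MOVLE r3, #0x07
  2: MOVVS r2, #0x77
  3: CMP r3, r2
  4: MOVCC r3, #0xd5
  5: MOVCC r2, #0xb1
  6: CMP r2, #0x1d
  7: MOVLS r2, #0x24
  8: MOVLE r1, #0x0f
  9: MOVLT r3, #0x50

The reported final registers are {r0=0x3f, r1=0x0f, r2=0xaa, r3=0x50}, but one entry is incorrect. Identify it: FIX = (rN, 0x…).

FIX = (r2, 0xb1)

[0] flags=0011 → (cmp)
[1] flags=0011 LE?T → r3=0x07
[2] flags=0011 VS?T → r2=0x77
[3] flags=1000 → (cmp)
[4] flags=1000 CC?T → r3=0xd5
[5] flags=1000 CC?T → r2=0xb1
[6] flags=1010 → (cmp)
[7] flags=1010 LS?F → skip
[8] flags=1010 LE?T → r1=0x0f
[9] flags=1010 LT?T → r3=0x50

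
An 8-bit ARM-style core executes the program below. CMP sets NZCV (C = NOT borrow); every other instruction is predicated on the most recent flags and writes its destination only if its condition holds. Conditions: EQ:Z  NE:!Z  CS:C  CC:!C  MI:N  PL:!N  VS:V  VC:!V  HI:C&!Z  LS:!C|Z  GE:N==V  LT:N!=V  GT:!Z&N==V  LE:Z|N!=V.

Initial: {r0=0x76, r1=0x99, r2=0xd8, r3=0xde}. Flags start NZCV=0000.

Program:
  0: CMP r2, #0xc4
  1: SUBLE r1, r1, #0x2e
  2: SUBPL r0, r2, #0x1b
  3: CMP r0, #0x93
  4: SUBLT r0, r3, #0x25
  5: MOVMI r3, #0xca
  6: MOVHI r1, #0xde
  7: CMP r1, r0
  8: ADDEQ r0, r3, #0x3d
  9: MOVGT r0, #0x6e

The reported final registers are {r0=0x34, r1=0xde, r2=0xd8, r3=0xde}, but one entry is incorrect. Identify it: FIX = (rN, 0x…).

FIX = (r0, 0x6e)

0: ✓ CMP  NZCV=0010
1: · SUBLE
2: ✓ SUBPL  r0←0xbd
3: ✓ CMP  NZCV=0010
4: · SUBLT
5: · MOVMI
6: ✓ MOVHI  r1←0xde
7: ✓ CMP  NZCV=0010
8: · ADDEQ
9: ✓ MOVGT  r0←0x6e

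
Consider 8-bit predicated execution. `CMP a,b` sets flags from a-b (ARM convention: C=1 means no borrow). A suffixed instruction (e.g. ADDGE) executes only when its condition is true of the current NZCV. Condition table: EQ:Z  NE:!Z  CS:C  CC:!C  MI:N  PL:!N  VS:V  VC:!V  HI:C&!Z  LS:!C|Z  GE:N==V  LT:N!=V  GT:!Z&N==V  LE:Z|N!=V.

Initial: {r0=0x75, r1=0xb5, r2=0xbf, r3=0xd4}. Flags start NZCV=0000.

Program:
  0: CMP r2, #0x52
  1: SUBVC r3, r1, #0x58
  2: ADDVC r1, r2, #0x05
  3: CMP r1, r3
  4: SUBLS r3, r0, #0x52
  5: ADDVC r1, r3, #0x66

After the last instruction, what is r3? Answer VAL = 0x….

VAL = 0x23

[0] flags=0011 → (cmp)
[1] flags=0011 VC?F → skip
[2] flags=0011 VC?F → skip
[3] flags=1000 → (cmp)
[4] flags=1000 LS?T → r3=0x23
[5] flags=1000 VC?T → r1=0x89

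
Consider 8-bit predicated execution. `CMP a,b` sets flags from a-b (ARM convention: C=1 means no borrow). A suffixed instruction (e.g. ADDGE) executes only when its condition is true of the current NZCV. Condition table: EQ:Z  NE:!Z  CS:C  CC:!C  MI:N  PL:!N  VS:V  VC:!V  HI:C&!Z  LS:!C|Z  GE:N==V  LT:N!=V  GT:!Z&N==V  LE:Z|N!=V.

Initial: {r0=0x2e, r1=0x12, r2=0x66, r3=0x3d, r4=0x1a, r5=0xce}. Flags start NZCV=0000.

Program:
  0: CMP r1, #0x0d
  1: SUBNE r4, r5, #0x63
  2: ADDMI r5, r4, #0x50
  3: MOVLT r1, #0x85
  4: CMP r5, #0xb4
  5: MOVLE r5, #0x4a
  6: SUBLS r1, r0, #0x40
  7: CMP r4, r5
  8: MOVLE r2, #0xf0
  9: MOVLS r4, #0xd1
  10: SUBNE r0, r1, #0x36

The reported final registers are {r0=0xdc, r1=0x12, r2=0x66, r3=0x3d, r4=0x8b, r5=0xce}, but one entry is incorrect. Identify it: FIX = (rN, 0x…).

[0] flags=0010 → (cmp)
[1] flags=0010 NE?T → r4=0x6b
[2] flags=0010 MI?F → skip
[3] flags=0010 LT?F → skip
[4] flags=0010 → (cmp)
[5] flags=0010 LE?F → skip
[6] flags=0010 LS?F → skip
[7] flags=1001 → (cmp)
[8] flags=1001 LE?F → skip
[9] flags=1001 LS?T → r4=0xd1
[10] flags=1001 NE?T → r0=0xdc

FIX = (r4, 0xd1)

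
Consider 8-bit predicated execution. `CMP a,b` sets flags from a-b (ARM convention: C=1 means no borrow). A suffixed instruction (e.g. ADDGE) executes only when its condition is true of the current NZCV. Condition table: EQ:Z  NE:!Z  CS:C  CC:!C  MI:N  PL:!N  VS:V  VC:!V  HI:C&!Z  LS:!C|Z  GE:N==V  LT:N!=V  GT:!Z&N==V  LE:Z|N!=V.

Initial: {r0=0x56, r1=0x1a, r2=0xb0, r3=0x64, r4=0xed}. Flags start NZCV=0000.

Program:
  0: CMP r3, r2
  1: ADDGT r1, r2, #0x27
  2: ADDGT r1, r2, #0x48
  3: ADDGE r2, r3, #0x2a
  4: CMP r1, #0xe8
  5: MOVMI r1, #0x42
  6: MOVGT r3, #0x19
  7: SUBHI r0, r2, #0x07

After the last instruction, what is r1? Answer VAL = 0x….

VAL = 0xf8

0: ✓ CMP  NZCV=1001
1: ✓ ADDGT  r1←0xd7
2: ✓ ADDGT  r1←0xf8
3: ✓ ADDGE  r2←0x8e
4: ✓ CMP  NZCV=0010
5: · MOVMI
6: ✓ MOVGT  r3←0x19
7: ✓ SUBHI  r0←0x87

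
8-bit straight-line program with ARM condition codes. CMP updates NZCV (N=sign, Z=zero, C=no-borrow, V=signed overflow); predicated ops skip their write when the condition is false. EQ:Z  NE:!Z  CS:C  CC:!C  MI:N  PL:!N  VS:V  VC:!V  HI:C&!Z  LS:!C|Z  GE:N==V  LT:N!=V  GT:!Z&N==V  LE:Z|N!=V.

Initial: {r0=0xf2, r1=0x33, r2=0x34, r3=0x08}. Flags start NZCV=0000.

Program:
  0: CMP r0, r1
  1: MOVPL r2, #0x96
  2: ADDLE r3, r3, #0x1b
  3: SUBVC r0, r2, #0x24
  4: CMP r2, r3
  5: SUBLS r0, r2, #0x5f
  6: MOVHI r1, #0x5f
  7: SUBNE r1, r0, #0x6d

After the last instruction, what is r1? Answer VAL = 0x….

VAL = 0xa3

0: ✓ CMP  NZCV=1010
1: · MOVPL
2: ✓ ADDLE  r3←0x23
3: ✓ SUBVC  r0←0x10
4: ✓ CMP  NZCV=0010
5: · SUBLS
6: ✓ MOVHI  r1←0x5f
7: ✓ SUBNE  r1←0xa3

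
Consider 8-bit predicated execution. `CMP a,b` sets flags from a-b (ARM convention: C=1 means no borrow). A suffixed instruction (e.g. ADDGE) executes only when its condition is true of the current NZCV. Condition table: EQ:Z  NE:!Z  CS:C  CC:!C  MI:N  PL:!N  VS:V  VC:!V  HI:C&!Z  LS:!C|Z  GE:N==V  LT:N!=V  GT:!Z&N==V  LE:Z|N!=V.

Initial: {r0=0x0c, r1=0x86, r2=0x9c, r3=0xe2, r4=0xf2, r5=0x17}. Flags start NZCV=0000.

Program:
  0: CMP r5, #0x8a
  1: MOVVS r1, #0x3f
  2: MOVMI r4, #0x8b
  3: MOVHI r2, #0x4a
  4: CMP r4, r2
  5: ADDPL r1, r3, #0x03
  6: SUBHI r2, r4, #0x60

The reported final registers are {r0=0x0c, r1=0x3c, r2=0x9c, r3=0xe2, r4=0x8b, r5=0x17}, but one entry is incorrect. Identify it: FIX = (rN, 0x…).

FIX = (r1, 0x3f)

[0] flags=1001 → (cmp)
[1] flags=1001 VS?T → r1=0x3f
[2] flags=1001 MI?T → r4=0x8b
[3] flags=1001 HI?F → skip
[4] flags=1000 → (cmp)
[5] flags=1000 PL?F → skip
[6] flags=1000 HI?F → skip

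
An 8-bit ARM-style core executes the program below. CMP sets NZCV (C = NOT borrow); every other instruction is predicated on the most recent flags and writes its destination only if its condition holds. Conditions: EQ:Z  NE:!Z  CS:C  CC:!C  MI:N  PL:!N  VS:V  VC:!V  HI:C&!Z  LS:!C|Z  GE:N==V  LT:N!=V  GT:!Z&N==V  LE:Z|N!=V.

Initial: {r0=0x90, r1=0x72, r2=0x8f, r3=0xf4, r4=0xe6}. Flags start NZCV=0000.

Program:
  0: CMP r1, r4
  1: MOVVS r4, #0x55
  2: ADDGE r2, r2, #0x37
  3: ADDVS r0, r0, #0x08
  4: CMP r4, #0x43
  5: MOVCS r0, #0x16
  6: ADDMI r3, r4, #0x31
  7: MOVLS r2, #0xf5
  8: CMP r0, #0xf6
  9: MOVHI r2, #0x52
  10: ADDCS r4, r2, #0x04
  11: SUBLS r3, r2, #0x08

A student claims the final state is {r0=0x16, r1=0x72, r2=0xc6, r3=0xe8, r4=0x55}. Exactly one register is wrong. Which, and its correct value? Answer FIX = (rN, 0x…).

FIX = (r3, 0xbe)

0: ✓ CMP  NZCV=1001
1: ✓ MOVVS  r4←0x55
2: ✓ ADDGE  r2←0xc6
3: ✓ ADDVS  r0←0x98
4: ✓ CMP  NZCV=0010
5: ✓ MOVCS  r0←0x16
6: · ADDMI
7: · MOVLS
8: ✓ CMP  NZCV=0000
9: · MOVHI
10: · ADDCS
11: ✓ SUBLS  r3←0xbe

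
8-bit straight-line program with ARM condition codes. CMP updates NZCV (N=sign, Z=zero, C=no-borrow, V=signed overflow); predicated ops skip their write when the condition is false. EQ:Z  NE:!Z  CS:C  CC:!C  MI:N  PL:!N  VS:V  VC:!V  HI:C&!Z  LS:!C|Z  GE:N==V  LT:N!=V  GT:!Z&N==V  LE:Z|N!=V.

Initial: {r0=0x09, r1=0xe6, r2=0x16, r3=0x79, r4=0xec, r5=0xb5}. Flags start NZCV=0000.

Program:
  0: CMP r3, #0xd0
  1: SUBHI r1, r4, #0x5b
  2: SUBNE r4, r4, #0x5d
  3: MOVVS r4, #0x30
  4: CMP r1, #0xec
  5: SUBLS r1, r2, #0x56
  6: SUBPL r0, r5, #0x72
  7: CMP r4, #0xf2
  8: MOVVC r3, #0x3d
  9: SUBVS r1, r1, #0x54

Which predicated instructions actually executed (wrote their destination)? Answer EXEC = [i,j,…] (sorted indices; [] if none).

[0] flags=1001 → (cmp)
[1] flags=1001 HI?F → skip
[2] flags=1001 NE?T → r4=0x8f
[3] flags=1001 VS?T → r4=0x30
[4] flags=1000 → (cmp)
[5] flags=1000 LS?T → r1=0xc0
[6] flags=1000 PL?F → skip
[7] flags=0000 → (cmp)
[8] flags=0000 VC?T → r3=0x3d
[9] flags=0000 VS?F → skip

EXEC = [2,3,5,8]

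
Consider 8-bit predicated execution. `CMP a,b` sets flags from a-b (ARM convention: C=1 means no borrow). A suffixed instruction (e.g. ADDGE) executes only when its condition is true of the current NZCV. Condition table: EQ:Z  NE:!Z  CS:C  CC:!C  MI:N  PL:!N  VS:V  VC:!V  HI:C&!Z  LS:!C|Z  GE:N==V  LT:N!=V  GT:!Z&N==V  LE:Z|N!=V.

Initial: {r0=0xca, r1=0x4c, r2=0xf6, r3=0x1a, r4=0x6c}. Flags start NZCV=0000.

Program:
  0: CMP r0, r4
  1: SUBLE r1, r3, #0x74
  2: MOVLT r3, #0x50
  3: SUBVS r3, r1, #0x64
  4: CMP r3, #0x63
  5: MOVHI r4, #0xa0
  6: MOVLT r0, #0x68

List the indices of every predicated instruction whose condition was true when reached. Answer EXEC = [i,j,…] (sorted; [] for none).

[0] flags=0011 → (cmp)
[1] flags=0011 LE?T → r1=0xa6
[2] flags=0011 LT?T → r3=0x50
[3] flags=0011 VS?T → r3=0x42
[4] flags=1000 → (cmp)
[5] flags=1000 HI?F → skip
[6] flags=1000 LT?T → r0=0x68

EXEC = [1,2,3,6]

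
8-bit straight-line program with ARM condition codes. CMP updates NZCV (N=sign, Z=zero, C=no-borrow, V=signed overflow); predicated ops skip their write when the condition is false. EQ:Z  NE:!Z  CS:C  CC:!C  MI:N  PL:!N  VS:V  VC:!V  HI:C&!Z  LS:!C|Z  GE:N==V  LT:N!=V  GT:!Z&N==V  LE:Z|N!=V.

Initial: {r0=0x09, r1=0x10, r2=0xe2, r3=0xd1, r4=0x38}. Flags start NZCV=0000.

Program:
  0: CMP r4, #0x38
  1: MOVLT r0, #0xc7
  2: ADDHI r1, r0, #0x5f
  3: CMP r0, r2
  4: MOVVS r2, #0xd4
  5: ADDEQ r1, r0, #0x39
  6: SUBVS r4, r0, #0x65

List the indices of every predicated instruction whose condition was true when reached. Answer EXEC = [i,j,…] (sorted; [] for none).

EXEC = []

0: ✓ CMP  NZCV=0110
1: · MOVLT
2: · ADDHI
3: ✓ CMP  NZCV=0000
4: · MOVVS
5: · ADDEQ
6: · SUBVS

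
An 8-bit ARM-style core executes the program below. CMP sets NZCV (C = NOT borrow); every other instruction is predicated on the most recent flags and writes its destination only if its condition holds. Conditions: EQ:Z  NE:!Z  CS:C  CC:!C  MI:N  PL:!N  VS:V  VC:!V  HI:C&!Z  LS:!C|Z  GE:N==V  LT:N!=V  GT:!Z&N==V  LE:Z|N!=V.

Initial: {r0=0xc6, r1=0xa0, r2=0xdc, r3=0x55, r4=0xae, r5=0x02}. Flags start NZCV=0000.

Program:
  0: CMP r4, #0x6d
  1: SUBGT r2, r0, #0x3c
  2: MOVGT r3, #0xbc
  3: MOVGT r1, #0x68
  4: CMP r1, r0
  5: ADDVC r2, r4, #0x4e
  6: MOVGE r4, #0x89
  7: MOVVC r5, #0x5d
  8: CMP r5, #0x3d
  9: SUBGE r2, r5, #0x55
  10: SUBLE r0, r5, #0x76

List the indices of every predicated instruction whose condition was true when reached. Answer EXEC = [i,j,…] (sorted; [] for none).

0: ✓ CMP  NZCV=0011
1: · SUBGT
2: · MOVGT
3: · MOVGT
4: ✓ CMP  NZCV=1000
5: ✓ ADDVC  r2←0xfc
6: · MOVGE
7: ✓ MOVVC  r5←0x5d
8: ✓ CMP  NZCV=0010
9: ✓ SUBGE  r2←0x08
10: · SUBLE

EXEC = [5,7,9]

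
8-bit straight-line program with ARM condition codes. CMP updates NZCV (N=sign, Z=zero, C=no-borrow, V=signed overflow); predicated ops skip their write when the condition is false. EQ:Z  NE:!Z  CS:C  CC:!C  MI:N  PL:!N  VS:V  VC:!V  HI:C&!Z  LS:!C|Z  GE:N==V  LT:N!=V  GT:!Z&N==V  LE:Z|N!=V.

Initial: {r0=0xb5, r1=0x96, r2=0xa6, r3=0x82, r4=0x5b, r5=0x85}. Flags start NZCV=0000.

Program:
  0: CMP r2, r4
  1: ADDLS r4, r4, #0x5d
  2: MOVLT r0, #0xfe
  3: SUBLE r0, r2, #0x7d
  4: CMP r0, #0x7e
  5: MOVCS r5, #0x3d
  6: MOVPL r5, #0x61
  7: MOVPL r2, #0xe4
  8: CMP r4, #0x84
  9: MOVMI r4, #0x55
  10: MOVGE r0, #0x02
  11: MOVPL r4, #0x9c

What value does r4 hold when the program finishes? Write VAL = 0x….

VAL = 0x55

[0] flags=0011 → (cmp)
[1] flags=0011 LS?F → skip
[2] flags=0011 LT?T → r0=0xfe
[3] flags=0011 LE?T → r0=0x29
[4] flags=1000 → (cmp)
[5] flags=1000 CS?F → skip
[6] flags=1000 PL?F → skip
[7] flags=1000 PL?F → skip
[8] flags=1001 → (cmp)
[9] flags=1001 MI?T → r4=0x55
[10] flags=1001 GE?T → r0=0x02
[11] flags=1001 PL?F → skip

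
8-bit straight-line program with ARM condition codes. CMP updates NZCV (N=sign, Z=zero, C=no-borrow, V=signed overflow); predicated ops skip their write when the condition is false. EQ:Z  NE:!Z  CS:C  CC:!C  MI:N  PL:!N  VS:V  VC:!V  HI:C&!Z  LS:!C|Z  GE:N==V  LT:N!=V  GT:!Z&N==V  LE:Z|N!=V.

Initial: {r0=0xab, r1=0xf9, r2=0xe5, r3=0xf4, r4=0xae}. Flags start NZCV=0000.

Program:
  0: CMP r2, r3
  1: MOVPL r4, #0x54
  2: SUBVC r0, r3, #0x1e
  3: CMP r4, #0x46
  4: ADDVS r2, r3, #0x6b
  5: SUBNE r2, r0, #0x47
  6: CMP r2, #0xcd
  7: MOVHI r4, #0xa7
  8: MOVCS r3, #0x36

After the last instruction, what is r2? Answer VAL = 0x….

VAL = 0x8f

0: ✓ CMP  NZCV=1000
1: · MOVPL
2: ✓ SUBVC  r0←0xd6
3: ✓ CMP  NZCV=0011
4: ✓ ADDVS  r2←0x5f
5: ✓ SUBNE  r2←0x8f
6: ✓ CMP  NZCV=1000
7: · MOVHI
8: · MOVCS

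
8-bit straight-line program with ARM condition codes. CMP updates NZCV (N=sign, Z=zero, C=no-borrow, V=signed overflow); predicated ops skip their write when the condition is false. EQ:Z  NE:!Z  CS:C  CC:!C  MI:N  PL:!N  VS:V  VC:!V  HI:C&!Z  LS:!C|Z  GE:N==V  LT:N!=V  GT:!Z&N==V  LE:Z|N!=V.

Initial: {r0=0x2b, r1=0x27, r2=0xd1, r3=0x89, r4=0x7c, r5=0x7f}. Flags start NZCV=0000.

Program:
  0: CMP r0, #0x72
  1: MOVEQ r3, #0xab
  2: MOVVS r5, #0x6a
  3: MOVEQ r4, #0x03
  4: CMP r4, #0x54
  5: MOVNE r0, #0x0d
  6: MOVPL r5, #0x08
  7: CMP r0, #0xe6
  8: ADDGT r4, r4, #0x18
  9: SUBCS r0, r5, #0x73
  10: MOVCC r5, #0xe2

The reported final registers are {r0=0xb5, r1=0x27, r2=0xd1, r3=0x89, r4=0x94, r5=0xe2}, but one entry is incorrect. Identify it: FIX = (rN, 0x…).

0: ✓ CMP  NZCV=1000
1: · MOVEQ
2: · MOVVS
3: · MOVEQ
4: ✓ CMP  NZCV=0010
5: ✓ MOVNE  r0←0x0d
6: ✓ MOVPL  r5←0x08
7: ✓ CMP  NZCV=0000
8: ✓ ADDGT  r4←0x94
9: · SUBCS
10: ✓ MOVCC  r5←0xe2

FIX = (r0, 0x0d)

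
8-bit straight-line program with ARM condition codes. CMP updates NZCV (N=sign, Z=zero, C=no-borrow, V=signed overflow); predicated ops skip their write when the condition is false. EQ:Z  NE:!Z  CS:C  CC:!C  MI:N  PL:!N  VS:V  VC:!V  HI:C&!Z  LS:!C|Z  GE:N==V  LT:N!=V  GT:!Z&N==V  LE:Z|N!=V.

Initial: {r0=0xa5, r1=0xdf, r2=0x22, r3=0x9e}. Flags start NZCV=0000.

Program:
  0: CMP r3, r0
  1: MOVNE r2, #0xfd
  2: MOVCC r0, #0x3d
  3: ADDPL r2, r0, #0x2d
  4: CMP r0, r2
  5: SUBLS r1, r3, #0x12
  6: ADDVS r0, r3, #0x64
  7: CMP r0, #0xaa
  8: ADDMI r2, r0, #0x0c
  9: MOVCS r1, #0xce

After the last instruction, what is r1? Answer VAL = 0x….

[0] flags=1000 → (cmp)
[1] flags=1000 NE?T → r2=0xfd
[2] flags=1000 CC?T → r0=0x3d
[3] flags=1000 PL?F → skip
[4] flags=0000 → (cmp)
[5] flags=0000 LS?T → r1=0x8c
[6] flags=0000 VS?F → skip
[7] flags=1001 → (cmp)
[8] flags=1001 MI?T → r2=0x49
[9] flags=1001 CS?F → skip

VAL = 0x8c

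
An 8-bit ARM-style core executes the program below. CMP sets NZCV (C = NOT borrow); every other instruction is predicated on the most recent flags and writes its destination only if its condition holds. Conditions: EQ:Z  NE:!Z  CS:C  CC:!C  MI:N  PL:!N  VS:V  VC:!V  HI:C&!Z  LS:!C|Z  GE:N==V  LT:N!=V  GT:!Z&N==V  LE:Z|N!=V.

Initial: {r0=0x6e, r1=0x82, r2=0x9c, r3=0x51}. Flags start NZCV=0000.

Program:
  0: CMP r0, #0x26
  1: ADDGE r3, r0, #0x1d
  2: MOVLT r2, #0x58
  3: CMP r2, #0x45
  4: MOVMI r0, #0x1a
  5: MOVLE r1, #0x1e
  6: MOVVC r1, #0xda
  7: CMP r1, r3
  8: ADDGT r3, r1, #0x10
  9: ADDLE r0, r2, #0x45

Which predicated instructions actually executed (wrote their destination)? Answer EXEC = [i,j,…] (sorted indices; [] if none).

EXEC = [1,5,8]

0: ✓ CMP  NZCV=0010
1: ✓ ADDGE  r3←0x8b
2: · MOVLT
3: ✓ CMP  NZCV=0011
4: · MOVMI
5: ✓ MOVLE  r1←0x1e
6: · MOVVC
7: ✓ CMP  NZCV=1001
8: ✓ ADDGT  r3←0x2e
9: · ADDLE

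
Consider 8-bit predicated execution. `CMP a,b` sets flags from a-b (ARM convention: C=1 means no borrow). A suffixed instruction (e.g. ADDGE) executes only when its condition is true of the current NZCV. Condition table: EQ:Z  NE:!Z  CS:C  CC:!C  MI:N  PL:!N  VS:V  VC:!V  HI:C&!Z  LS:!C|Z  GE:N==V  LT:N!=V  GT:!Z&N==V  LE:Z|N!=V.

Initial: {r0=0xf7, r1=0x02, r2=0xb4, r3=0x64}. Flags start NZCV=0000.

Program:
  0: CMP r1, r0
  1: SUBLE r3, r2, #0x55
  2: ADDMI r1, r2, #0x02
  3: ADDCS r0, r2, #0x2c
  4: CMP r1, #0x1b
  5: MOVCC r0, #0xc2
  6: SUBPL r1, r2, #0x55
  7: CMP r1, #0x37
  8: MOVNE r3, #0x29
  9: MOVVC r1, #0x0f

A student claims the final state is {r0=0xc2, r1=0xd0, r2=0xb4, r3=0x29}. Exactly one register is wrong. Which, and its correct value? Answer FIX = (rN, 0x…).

FIX = (r1, 0x0f)

0: ✓ CMP  NZCV=0000
1: · SUBLE
2: · ADDMI
3: · ADDCS
4: ✓ CMP  NZCV=1000
5: ✓ MOVCC  r0←0xc2
6: · SUBPL
7: ✓ CMP  NZCV=1000
8: ✓ MOVNE  r3←0x29
9: ✓ MOVVC  r1←0x0f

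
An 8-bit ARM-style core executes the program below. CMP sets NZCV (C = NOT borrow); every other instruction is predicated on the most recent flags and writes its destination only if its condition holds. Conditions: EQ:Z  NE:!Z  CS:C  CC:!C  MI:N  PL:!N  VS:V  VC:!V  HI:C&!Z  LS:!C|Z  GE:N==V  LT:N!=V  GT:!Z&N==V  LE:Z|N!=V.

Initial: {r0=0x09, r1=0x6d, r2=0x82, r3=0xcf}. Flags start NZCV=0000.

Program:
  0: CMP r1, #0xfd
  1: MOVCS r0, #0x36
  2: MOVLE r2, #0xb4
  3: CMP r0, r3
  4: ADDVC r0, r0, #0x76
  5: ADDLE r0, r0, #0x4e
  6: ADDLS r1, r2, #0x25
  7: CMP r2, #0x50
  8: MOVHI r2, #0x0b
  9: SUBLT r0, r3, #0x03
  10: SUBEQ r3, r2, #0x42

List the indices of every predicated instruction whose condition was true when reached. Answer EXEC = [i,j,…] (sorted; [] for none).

[0] flags=0000 → (cmp)
[1] flags=0000 CS?F → skip
[2] flags=0000 LE?F → skip
[3] flags=0000 → (cmp)
[4] flags=0000 VC?T → r0=0x7f
[5] flags=0000 LE?F → skip
[6] flags=0000 LS?T → r1=0xa7
[7] flags=0011 → (cmp)
[8] flags=0011 HI?T → r2=0x0b
[9] flags=0011 LT?T → r0=0xcc
[10] flags=0011 EQ?F → skip

EXEC = [4,6,8,9]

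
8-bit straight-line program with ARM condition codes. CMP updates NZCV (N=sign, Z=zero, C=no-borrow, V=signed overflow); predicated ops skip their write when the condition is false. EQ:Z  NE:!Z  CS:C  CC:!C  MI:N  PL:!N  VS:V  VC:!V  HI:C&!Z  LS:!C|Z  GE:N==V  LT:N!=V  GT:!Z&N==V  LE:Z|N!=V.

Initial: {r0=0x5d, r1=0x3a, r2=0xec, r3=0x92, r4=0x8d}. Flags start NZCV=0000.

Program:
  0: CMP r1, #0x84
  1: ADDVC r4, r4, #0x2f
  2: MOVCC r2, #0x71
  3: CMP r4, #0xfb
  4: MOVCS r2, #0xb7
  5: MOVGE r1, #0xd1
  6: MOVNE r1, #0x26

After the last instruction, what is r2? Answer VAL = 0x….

VAL = 0x71

[0] flags=1001 → (cmp)
[1] flags=1001 VC?F → skip
[2] flags=1001 CC?T → r2=0x71
[3] flags=1000 → (cmp)
[4] flags=1000 CS?F → skip
[5] flags=1000 GE?F → skip
[6] flags=1000 NE?T → r1=0x26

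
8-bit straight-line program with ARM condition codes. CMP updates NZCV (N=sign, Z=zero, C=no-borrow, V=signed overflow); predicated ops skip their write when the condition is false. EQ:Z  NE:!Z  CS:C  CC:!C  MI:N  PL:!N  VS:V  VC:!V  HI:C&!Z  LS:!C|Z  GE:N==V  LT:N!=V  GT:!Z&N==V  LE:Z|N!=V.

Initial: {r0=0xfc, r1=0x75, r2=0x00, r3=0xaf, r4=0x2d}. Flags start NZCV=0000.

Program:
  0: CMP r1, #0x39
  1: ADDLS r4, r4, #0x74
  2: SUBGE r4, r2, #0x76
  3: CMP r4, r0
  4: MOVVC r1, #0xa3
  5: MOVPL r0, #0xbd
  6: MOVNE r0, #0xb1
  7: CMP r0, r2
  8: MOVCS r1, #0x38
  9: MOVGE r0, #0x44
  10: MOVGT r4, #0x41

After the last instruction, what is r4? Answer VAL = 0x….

[0] flags=0010 → (cmp)
[1] flags=0010 LS?F → skip
[2] flags=0010 GE?T → r4=0x8a
[3] flags=1000 → (cmp)
[4] flags=1000 VC?T → r1=0xa3
[5] flags=1000 PL?F → skip
[6] flags=1000 NE?T → r0=0xb1
[7] flags=1010 → (cmp)
[8] flags=1010 CS?T → r1=0x38
[9] flags=1010 GE?F → skip
[10] flags=1010 GT?F → skip

VAL = 0x8a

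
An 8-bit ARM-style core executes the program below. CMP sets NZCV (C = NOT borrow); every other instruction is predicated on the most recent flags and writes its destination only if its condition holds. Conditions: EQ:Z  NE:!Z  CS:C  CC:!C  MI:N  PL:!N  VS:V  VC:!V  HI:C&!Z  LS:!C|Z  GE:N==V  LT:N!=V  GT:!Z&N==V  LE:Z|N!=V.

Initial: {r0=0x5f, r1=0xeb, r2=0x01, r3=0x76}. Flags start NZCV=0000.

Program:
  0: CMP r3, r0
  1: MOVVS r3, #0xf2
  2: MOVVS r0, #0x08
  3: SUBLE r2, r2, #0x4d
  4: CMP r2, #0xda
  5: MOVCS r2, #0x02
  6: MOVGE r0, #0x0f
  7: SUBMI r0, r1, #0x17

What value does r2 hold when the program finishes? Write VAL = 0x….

VAL = 0x01

[0] flags=0010 → (cmp)
[1] flags=0010 VS?F → skip
[2] flags=0010 VS?F → skip
[3] flags=0010 LE?F → skip
[4] flags=0000 → (cmp)
[5] flags=0000 CS?F → skip
[6] flags=0000 GE?T → r0=0x0f
[7] flags=0000 MI?F → skip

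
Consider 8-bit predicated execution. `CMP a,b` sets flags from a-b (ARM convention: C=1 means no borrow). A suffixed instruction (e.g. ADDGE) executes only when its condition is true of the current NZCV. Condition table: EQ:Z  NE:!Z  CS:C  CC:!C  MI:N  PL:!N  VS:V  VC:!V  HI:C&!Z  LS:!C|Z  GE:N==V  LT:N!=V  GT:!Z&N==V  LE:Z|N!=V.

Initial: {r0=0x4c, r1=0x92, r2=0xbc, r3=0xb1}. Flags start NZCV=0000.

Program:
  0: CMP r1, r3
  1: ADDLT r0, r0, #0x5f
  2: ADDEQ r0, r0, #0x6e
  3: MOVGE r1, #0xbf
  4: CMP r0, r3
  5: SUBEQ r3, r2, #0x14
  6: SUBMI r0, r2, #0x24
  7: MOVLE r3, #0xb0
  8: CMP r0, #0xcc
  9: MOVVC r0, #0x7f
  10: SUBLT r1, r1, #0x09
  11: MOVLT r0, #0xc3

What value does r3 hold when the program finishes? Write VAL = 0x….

VAL = 0xb0

[0] flags=1000 → (cmp)
[1] flags=1000 LT?T → r0=0xab
[2] flags=1000 EQ?F → skip
[3] flags=1000 GE?F → skip
[4] flags=1000 → (cmp)
[5] flags=1000 EQ?F → skip
[6] flags=1000 MI?T → r0=0x98
[7] flags=1000 LE?T → r3=0xb0
[8] flags=1000 → (cmp)
[9] flags=1000 VC?T → r0=0x7f
[10] flags=1000 LT?T → r1=0x89
[11] flags=1000 LT?T → r0=0xc3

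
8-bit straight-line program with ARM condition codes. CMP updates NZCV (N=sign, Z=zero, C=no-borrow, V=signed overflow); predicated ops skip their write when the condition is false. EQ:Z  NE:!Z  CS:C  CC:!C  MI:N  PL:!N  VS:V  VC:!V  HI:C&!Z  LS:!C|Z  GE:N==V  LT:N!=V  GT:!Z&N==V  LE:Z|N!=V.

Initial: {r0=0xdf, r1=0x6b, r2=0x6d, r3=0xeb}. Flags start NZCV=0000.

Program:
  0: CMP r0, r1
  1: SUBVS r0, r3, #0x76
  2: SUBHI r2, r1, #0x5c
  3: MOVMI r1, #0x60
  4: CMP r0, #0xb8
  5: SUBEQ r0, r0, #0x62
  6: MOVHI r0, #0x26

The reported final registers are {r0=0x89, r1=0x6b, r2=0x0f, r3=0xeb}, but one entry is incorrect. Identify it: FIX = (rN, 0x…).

[0] flags=0011 → (cmp)
[1] flags=0011 VS?T → r0=0x75
[2] flags=0011 HI?T → r2=0x0f
[3] flags=0011 MI?F → skip
[4] flags=1001 → (cmp)
[5] flags=1001 EQ?F → skip
[6] flags=1001 HI?F → skip

FIX = (r0, 0x75)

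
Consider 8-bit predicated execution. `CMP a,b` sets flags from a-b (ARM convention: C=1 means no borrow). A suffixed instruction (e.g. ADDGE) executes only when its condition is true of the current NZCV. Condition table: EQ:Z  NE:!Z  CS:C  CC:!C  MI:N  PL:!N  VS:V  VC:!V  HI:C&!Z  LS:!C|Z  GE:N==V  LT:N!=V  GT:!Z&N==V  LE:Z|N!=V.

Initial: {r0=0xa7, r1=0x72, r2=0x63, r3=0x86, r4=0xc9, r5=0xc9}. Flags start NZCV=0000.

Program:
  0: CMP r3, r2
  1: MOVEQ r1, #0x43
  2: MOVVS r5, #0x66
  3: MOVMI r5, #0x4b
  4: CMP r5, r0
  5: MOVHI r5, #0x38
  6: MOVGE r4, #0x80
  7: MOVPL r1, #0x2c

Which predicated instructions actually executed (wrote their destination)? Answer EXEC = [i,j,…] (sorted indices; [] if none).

EXEC = [2,6]

0: ✓ CMP  NZCV=0011
1: · MOVEQ
2: ✓ MOVVS  r5←0x66
3: · MOVMI
4: ✓ CMP  NZCV=1001
5: · MOVHI
6: ✓ MOVGE  r4←0x80
7: · MOVPL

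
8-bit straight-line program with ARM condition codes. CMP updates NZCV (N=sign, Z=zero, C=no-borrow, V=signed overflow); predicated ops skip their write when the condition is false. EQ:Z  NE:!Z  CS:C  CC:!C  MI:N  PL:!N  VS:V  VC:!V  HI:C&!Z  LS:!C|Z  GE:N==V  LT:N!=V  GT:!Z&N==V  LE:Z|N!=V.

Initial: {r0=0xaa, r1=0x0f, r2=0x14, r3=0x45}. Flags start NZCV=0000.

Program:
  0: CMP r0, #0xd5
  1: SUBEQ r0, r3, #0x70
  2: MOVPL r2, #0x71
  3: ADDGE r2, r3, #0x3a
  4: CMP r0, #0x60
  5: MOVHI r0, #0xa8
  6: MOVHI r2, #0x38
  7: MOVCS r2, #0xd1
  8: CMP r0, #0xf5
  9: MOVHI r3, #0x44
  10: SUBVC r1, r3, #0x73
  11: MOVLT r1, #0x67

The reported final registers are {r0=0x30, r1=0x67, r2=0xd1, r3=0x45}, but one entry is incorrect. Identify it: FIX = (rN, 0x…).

[0] flags=1000 → (cmp)
[1] flags=1000 EQ?F → skip
[2] flags=1000 PL?F → skip
[3] flags=1000 GE?F → skip
[4] flags=0011 → (cmp)
[5] flags=0011 HI?T → r0=0xa8
[6] flags=0011 HI?T → r2=0x38
[7] flags=0011 CS?T → r2=0xd1
[8] flags=1000 → (cmp)
[9] flags=1000 HI?F → skip
[10] flags=1000 VC?T → r1=0xd2
[11] flags=1000 LT?T → r1=0x67

FIX = (r0, 0xa8)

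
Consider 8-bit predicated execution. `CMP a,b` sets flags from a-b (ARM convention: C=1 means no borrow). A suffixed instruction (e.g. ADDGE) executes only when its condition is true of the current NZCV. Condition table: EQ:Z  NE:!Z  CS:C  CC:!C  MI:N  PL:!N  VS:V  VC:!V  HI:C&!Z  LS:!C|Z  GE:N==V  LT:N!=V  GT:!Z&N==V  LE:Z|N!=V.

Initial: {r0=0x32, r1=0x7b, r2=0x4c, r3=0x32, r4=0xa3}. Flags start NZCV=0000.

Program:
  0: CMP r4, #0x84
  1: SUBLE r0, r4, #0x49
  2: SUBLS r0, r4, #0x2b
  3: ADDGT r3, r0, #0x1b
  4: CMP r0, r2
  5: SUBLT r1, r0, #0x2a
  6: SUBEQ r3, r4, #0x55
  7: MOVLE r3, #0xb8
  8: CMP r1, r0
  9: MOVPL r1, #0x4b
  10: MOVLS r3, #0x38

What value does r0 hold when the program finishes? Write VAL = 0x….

[0] flags=0010 → (cmp)
[1] flags=0010 LE?F → skip
[2] flags=0010 LS?F → skip
[3] flags=0010 GT?T → r3=0x4d
[4] flags=1000 → (cmp)
[5] flags=1000 LT?T → r1=0x08
[6] flags=1000 EQ?F → skip
[7] flags=1000 LE?T → r3=0xb8
[8] flags=1000 → (cmp)
[9] flags=1000 PL?F → skip
[10] flags=1000 LS?T → r3=0x38

VAL = 0x32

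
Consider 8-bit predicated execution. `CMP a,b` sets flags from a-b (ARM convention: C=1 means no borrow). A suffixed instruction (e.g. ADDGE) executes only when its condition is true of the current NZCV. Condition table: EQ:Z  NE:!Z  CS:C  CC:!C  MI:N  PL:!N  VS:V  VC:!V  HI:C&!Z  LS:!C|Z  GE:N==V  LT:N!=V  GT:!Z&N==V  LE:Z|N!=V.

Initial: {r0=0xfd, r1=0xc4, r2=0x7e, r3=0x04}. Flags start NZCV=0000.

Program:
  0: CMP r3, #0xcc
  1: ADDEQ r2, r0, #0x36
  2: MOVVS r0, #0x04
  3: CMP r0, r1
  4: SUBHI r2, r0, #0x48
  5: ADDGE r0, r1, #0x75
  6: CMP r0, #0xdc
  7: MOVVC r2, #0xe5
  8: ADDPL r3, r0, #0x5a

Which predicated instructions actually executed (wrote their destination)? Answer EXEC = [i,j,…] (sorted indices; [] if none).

0: ✓ CMP  NZCV=0000
1: · ADDEQ
2: · MOVVS
3: ✓ CMP  NZCV=0010
4: ✓ SUBHI  r2←0xb5
5: ✓ ADDGE  r0←0x39
6: ✓ CMP  NZCV=0000
7: ✓ MOVVC  r2←0xe5
8: ✓ ADDPL  r3←0x93

EXEC = [4,5,7,8]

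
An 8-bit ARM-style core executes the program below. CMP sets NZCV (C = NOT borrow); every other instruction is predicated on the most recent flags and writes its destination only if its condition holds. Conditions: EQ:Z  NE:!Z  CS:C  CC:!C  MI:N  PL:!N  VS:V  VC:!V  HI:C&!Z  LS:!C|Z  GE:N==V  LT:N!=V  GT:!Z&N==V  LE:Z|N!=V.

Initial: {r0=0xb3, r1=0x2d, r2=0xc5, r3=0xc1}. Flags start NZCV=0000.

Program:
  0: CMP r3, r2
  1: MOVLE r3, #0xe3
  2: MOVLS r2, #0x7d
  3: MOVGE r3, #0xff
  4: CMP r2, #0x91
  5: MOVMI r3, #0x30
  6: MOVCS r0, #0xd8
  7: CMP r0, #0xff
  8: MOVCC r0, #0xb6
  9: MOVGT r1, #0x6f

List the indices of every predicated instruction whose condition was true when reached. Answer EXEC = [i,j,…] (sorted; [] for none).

EXEC = [1,2,5,8]

[0] flags=1000 → (cmp)
[1] flags=1000 LE?T → r3=0xe3
[2] flags=1000 LS?T → r2=0x7d
[3] flags=1000 GE?F → skip
[4] flags=1001 → (cmp)
[5] flags=1001 MI?T → r3=0x30
[6] flags=1001 CS?F → skip
[7] flags=1000 → (cmp)
[8] flags=1000 CC?T → r0=0xb6
[9] flags=1000 GT?F → skip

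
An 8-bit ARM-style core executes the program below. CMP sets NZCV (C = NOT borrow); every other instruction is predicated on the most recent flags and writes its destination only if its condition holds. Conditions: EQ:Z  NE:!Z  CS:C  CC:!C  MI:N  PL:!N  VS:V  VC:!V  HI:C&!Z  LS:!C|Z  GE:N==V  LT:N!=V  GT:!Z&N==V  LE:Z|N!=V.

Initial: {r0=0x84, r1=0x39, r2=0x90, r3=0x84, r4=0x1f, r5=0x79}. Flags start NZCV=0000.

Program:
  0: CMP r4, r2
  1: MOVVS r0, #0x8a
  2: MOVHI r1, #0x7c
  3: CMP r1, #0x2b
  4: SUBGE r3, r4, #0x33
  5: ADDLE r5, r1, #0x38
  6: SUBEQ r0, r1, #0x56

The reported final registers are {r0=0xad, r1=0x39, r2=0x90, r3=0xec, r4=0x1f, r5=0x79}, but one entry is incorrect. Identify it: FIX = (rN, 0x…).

[0] flags=1001 → (cmp)
[1] flags=1001 VS?T → r0=0x8a
[2] flags=1001 HI?F → skip
[3] flags=0010 → (cmp)
[4] flags=0010 GE?T → r3=0xec
[5] flags=0010 LE?F → skip
[6] flags=0010 EQ?F → skip

FIX = (r0, 0x8a)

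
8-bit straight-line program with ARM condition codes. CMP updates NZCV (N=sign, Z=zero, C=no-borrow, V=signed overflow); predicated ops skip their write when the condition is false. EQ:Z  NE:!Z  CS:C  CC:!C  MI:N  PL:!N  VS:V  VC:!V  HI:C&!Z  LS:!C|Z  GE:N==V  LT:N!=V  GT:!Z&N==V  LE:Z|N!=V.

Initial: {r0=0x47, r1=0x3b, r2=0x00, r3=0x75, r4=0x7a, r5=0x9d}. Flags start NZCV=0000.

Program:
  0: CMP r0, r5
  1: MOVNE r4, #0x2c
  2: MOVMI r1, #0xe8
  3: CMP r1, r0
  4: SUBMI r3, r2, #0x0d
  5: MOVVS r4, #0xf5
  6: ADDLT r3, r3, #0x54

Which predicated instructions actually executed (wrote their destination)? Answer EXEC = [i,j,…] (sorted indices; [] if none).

0: ✓ CMP  NZCV=1001
1: ✓ MOVNE  r4←0x2c
2: ✓ MOVMI  r1←0xe8
3: ✓ CMP  NZCV=1010
4: ✓ SUBMI  r3←0xf3
5: · MOVVS
6: ✓ ADDLT  r3←0x47

EXEC = [1,2,4,6]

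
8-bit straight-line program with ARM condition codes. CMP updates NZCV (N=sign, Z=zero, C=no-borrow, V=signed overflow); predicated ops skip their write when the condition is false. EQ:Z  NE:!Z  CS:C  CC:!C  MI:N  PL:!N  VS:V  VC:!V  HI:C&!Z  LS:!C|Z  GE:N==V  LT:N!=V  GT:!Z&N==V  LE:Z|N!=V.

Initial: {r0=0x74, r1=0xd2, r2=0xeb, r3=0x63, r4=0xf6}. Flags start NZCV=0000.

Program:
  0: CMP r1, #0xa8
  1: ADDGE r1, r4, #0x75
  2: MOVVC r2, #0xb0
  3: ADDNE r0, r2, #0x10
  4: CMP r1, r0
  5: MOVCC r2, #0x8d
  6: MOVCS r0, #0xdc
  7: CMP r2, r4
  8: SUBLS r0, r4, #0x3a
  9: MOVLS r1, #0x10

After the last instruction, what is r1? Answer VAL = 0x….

0: ✓ CMP  NZCV=0010
1: ✓ ADDGE  r1←0x6b
2: ✓ MOVVC  r2←0xb0
3: ✓ ADDNE  r0←0xc0
4: ✓ CMP  NZCV=1001
5: ✓ MOVCC  r2←0x8d
6: · MOVCS
7: ✓ CMP  NZCV=1000
8: ✓ SUBLS  r0←0xbc
9: ✓ MOVLS  r1←0x10

VAL = 0x10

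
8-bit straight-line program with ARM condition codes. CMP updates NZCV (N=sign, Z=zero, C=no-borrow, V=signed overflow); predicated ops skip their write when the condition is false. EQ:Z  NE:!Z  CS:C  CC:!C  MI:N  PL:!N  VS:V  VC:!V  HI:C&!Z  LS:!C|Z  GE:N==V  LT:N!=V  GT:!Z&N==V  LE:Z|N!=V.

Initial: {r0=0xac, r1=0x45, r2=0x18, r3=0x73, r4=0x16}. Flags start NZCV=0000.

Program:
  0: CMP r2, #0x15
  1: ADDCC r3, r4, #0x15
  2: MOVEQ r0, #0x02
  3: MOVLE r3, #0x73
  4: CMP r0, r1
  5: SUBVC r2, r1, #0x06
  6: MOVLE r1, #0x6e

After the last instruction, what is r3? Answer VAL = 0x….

[0] flags=0010 → (cmp)
[1] flags=0010 CC?F → skip
[2] flags=0010 EQ?F → skip
[3] flags=0010 LE?F → skip
[4] flags=0011 → (cmp)
[5] flags=0011 VC?F → skip
[6] flags=0011 LE?T → r1=0x6e

VAL = 0x73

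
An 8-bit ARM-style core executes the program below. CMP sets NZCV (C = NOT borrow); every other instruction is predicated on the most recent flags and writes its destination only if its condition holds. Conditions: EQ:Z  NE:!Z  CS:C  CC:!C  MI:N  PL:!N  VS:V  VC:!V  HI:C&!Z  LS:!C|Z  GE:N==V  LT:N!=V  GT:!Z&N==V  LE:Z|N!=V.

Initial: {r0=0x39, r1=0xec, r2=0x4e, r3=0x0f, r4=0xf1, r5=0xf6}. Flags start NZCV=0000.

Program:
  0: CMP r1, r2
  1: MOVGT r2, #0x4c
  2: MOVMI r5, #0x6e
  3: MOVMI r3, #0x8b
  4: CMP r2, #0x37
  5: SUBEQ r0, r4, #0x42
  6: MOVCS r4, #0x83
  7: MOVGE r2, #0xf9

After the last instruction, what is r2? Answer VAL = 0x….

VAL = 0xf9

0: ✓ CMP  NZCV=1010
1: · MOVGT
2: ✓ MOVMI  r5←0x6e
3: ✓ MOVMI  r3←0x8b
4: ✓ CMP  NZCV=0010
5: · SUBEQ
6: ✓ MOVCS  r4←0x83
7: ✓ MOVGE  r2←0xf9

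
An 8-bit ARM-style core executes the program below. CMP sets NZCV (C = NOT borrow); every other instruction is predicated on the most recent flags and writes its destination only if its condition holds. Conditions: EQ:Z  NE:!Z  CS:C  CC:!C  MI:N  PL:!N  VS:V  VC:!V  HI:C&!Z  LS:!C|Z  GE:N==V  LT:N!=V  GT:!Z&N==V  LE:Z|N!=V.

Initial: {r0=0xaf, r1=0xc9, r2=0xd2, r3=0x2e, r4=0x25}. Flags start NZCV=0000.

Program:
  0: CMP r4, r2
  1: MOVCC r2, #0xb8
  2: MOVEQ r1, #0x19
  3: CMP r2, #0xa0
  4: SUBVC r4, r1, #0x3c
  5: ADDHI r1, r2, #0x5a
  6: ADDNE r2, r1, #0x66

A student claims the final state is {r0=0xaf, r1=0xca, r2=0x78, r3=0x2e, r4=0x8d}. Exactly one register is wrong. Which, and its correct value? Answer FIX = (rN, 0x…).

FIX = (r1, 0x12)

[0] flags=0000 → (cmp)
[1] flags=0000 CC?T → r2=0xb8
[2] flags=0000 EQ?F → skip
[3] flags=0010 → (cmp)
[4] flags=0010 VC?T → r4=0x8d
[5] flags=0010 HI?T → r1=0x12
[6] flags=0010 NE?T → r2=0x78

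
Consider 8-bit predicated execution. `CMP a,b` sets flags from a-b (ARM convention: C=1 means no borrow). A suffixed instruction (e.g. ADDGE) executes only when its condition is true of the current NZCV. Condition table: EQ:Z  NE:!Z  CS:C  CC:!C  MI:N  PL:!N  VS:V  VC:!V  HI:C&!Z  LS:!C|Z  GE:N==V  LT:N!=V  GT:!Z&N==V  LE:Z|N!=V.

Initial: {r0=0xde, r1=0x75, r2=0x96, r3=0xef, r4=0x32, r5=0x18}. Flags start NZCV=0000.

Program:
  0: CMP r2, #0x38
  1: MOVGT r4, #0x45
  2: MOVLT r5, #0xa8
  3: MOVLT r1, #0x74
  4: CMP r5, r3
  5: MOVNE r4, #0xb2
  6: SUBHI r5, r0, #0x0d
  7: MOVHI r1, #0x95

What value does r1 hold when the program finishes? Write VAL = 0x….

0: ✓ CMP  NZCV=0011
1: · MOVGT
2: ✓ MOVLT  r5←0xa8
3: ✓ MOVLT  r1←0x74
4: ✓ CMP  NZCV=1000
5: ✓ MOVNE  r4←0xb2
6: · SUBHI
7: · MOVHI

VAL = 0x74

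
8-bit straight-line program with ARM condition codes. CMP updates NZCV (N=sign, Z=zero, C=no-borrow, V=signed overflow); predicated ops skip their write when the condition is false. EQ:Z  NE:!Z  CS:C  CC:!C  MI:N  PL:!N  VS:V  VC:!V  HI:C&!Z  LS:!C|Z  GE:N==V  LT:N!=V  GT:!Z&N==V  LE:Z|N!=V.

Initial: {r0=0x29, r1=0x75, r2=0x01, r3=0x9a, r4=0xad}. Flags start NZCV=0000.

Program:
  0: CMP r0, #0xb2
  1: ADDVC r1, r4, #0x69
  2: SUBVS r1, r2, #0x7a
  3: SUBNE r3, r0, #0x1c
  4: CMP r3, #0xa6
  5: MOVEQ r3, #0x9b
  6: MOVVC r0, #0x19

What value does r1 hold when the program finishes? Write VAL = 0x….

[0] flags=0000 → (cmp)
[1] flags=0000 VC?T → r1=0x16
[2] flags=0000 VS?F → skip
[3] flags=0000 NE?T → r3=0x0d
[4] flags=0000 → (cmp)
[5] flags=0000 EQ?F → skip
[6] flags=0000 VC?T → r0=0x19

VAL = 0x16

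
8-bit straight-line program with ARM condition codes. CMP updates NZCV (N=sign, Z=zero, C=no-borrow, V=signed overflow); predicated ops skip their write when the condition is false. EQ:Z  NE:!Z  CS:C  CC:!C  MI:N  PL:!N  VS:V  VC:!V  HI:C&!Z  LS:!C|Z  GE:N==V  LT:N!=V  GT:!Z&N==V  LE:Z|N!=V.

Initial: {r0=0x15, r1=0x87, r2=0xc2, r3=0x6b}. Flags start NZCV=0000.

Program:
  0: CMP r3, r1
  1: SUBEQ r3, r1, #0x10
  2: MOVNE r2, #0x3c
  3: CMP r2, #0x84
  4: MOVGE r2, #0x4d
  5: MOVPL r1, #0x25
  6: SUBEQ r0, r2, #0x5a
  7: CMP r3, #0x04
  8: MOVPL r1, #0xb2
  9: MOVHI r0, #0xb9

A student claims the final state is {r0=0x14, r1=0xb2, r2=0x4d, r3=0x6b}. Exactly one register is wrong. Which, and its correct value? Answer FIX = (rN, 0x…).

FIX = (r0, 0xb9)

0: ✓ CMP  NZCV=1001
1: · SUBEQ
2: ✓ MOVNE  r2←0x3c
3: ✓ CMP  NZCV=1001
4: ✓ MOVGE  r2←0x4d
5: · MOVPL
6: · SUBEQ
7: ✓ CMP  NZCV=0010
8: ✓ MOVPL  r1←0xb2
9: ✓ MOVHI  r0←0xb9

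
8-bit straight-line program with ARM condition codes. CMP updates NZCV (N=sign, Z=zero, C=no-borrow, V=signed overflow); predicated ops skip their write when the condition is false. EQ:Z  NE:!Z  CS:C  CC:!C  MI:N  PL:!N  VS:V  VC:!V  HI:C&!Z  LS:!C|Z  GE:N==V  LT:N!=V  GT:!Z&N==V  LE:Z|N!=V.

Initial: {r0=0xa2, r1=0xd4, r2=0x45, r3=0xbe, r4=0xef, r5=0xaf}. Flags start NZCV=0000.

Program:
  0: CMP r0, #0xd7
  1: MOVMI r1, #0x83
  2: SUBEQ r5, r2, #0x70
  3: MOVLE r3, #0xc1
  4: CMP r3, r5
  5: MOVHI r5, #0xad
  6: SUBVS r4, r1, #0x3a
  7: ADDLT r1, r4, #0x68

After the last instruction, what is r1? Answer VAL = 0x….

0: ✓ CMP  NZCV=1000
1: ✓ MOVMI  r1←0x83
2: · SUBEQ
3: ✓ MOVLE  r3←0xc1
4: ✓ CMP  NZCV=0010
5: ✓ MOVHI  r5←0xad
6: · SUBVS
7: · ADDLT

VAL = 0x83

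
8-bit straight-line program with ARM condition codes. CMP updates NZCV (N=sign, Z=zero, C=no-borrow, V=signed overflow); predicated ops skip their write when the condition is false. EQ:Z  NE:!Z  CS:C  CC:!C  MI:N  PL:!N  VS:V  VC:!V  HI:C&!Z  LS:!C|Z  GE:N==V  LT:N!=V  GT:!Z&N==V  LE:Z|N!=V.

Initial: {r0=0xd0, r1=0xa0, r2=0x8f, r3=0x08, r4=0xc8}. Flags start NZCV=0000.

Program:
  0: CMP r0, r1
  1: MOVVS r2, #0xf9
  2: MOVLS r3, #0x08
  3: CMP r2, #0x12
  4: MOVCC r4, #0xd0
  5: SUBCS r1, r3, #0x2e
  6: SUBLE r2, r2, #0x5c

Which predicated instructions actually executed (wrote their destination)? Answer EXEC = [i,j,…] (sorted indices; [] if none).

EXEC = [5,6]

0: ✓ CMP  NZCV=0010
1: · MOVVS
2: · MOVLS
3: ✓ CMP  NZCV=0011
4: · MOVCC
5: ✓ SUBCS  r1←0xda
6: ✓ SUBLE  r2←0x33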